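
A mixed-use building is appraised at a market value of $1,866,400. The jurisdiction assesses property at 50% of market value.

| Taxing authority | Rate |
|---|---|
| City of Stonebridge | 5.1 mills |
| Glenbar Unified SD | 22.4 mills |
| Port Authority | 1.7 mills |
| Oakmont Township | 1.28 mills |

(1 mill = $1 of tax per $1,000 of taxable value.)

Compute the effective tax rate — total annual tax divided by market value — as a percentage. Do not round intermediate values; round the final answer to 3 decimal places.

1.524%

Assessed value = $1,866,400 × 0.5 = $933,200
City of Stonebridge: $933,200 × 0.0051 = $4,759.32
Glenbar Unified SD: $933,200 × 0.0224 = $20,903.68
Port Authority: $933,200 × 0.0017 = $1,586.44
Oakmont Township: $933,200 × 0.00128 = $1,194.496
Total tax = $28,443.936
Effective rate = $28,443.936 ÷ $1,866,400 = 1.524% of market value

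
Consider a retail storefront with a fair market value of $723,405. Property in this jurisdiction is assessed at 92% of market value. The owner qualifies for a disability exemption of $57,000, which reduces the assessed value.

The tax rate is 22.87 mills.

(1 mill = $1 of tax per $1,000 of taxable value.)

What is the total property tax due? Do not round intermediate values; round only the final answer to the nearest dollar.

Assessed value = $723,405 × 0.92 = $665,532.6
Taxable value = $665,532.6 − $57,000 = $608,532.6
Tax = $608,532.6 × 0.02287 = $13,917.140562

$13,917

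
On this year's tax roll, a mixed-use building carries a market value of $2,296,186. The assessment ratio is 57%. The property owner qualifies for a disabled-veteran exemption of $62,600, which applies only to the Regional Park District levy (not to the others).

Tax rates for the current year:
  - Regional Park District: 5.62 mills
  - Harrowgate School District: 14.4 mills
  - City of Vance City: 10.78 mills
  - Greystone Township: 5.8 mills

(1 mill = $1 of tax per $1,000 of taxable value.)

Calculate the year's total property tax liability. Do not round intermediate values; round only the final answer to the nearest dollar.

$47,551

Assessed value = $2,296,186 × 0.57 = $1,308,826.02
Regional Park District: ($1,308,826.02 − $62,600) × 0.00562 = $1,246,226.02 × 0.00562 = $7,003.7902324
Harrowgate School District: $1,308,826.02 × 0.0144 = $18,847.094688
City of Vance City: $1,308,826.02 × 0.01078 = $14,109.1444956
Greystone Township: $1,308,826.02 × 0.0058 = $7,591.190916
Total = $47,551.220332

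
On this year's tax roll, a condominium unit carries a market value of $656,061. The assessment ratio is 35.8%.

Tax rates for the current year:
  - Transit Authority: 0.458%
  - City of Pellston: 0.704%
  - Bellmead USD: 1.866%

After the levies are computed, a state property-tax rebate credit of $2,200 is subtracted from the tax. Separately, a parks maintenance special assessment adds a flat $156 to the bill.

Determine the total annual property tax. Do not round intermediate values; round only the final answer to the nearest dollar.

Assessed value = $656,061 × 0.358 = $234,869.838
Transit Authority: $234,869.838 × 0.00458 = $1,075.70385804
City of Pellston: $234,869.838 × 0.00704 = $1,653.48365952
Bellmead USD: $234,869.838 × 0.01866 = $4,382.67117708
Levies subtotal = $7,111.85869464
After credit = $7,111.85869464 − $2,200 = $4,911.85869464
Total = $4,911.85869464 + $156 = $5,067.85869464

$5,068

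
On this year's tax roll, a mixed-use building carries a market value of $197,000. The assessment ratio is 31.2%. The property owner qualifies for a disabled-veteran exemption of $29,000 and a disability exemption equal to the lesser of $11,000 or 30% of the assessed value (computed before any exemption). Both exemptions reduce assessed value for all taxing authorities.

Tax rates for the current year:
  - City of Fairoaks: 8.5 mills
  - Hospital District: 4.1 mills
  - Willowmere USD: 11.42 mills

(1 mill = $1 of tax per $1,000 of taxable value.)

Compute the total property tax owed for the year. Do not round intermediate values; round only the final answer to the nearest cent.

Assessed value = $197,000 × 0.312 = $61,464
Disability exemption = min($11,000, 30% × $61,464) = min($11,000, $18,439.2) = $11,000 (dollar cap binds)
Taxable value = $61,464 − $29,000 − $11,000 = $21,464
City of Fairoaks: $21,464 × 0.0085 = $182.444
Hospital District: $21,464 × 0.0041 = $88.0024
Willowmere USD: $21,464 × 0.01142 = $245.11888
Total = $515.56528

$515.57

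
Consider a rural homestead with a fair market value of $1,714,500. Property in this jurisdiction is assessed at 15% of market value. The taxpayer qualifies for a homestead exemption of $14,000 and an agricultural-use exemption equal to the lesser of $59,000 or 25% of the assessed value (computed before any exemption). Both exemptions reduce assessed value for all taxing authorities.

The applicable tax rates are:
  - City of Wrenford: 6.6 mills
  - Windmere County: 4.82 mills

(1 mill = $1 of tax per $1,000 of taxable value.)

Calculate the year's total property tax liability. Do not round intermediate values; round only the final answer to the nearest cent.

$2,103.28

Assessed value = $1,714,500 × 0.15 = $257,175
Agricultural-use exemption = min($59,000, 25% × $257,175) = min($59,000, $64,293.75) = $59,000 (dollar cap binds)
Taxable value = $257,175 − $14,000 − $59,000 = $184,175
City of Wrenford: $184,175 × 0.0066 = $1,215.555
Windmere County: $184,175 × 0.00482 = $887.7235
Total = $2,103.2785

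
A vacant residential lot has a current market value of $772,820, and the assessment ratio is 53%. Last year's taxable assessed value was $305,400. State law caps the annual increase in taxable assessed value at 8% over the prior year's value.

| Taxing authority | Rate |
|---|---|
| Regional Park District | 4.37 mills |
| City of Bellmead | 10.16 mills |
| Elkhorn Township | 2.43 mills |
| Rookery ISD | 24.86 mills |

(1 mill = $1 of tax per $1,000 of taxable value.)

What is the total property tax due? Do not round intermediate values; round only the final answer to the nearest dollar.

$13,794

Uncapped assessed value = $772,820 × 0.53 = $409,594.6
Cap limit = $305,400 × 1.08 = $329,832
Taxable assessed value = min($409,594.6, $329,832) = $329,832 (cap binds)
Regional Park District: $329,832 × 0.00437 = $1,441.36584
City of Bellmead: $329,832 × 0.01016 = $3,351.09312
Elkhorn Township: $329,832 × 0.00243 = $801.49176
Rookery ISD: $329,832 × 0.02486 = $8,199.62352
Total = $13,793.57424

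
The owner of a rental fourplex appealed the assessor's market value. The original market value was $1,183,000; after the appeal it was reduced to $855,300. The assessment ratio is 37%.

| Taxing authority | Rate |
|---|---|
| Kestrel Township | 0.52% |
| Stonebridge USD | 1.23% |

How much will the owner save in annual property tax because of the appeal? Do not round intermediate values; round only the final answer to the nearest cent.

$2,121.86

Old assessed value = $1,183,000 × 0.37 = $437,710
New assessed value = $855,300 × 0.37 = $316,461
Combined rate = 0.0052 + 0.0123 = 0.0175
Old tax = $437,710 × 0.0175 = $7,659.925
New tax = $316,461 × 0.0175 = $5,538.0675
Reduction = $7,659.925 − $5,538.0675 = $2,121.8575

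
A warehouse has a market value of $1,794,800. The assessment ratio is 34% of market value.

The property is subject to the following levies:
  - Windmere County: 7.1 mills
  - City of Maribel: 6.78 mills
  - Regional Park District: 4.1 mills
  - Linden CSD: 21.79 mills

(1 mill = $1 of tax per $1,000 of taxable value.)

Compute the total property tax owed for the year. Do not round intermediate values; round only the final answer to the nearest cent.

Assessed value = $1,794,800 × 0.34 = $610,232
Windmere County: $610,232 × 0.0071 = $4,332.6472
City of Maribel: $610,232 × 0.00678 = $4,137.37296
Regional Park District: $610,232 × 0.0041 = $2,501.9512
Linden CSD: $610,232 × 0.02179 = $13,296.95528
Total = $4,332.6472 + $4,137.37296 + $2,501.9512 + $13,296.95528 = $24,268.92664

$24,268.93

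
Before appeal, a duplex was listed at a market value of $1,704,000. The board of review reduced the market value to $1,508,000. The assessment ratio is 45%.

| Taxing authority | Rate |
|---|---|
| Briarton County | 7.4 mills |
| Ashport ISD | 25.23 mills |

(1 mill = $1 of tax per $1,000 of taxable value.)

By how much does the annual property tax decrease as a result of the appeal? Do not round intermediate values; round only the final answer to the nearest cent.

$2,877.97

Old assessed value = $1,704,000 × 0.45 = $766,800
New assessed value = $1,508,000 × 0.45 = $678,600
Combined rate = 0.0074 + 0.02523 = 0.03263
Old tax = $766,800 × 0.03263 = $25,020.684
New tax = $678,600 × 0.03263 = $22,142.718
Reduction = $25,020.684 − $22,142.718 = $2,877.966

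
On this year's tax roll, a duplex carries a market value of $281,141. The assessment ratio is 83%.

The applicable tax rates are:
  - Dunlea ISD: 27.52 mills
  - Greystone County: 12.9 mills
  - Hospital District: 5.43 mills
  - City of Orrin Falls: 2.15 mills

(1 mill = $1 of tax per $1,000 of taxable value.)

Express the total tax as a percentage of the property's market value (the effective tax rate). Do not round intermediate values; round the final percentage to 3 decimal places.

3.984%

Assessed value = $281,141 × 0.83 = $233,347.03
Dunlea ISD: $233,347.03 × 0.02752 = $6,421.7102656
Greystone County: $233,347.03 × 0.0129 = $3,010.176687
Hospital District: $233,347.03 × 0.00543 = $1,267.0743729
City of Orrin Falls: $233,347.03 × 0.00215 = $501.6961145
Total tax = $11,200.65744
Effective rate = $11,200.65744 ÷ $281,141 = 3.984% of market value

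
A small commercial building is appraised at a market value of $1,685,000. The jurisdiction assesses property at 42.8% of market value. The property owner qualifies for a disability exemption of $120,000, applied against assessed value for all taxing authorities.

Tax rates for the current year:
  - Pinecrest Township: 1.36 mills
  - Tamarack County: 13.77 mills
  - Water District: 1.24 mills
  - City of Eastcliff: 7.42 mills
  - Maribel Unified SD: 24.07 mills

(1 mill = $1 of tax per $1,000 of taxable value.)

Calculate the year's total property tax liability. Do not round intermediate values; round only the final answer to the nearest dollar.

$28,772

Assessed value = $1,685,000 × 0.428 = $721,180
Taxable value = $721,180 − $120,000 = $601,180
Pinecrest Township: $601,180 × 0.00136 = $817.6048
Tamarack County: $601,180 × 0.01377 = $8,278.2486
Water District: $601,180 × 0.00124 = $745.4632
City of Eastcliff: $601,180 × 0.00742 = $4,460.7556
Maribel Unified SD: $601,180 × 0.02407 = $14,470.4026
Total = $817.6048 + $8,278.2486 + $745.4632 + $4,460.7556 + $14,470.4026 = $28,772.4748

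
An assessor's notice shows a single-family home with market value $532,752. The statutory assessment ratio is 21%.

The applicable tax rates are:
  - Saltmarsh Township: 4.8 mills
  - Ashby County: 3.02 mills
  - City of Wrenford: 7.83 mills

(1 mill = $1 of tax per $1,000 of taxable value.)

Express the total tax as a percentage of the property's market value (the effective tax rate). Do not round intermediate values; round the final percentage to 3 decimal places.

0.329%

Assessed value = $532,752 × 0.21 = $111,877.92
Saltmarsh Township: $111,877.92 × 0.0048 = $537.014016
Ashby County: $111,877.92 × 0.00302 = $337.8713184
City of Wrenford: $111,877.92 × 0.00783 = $876.0041136
Total tax = $1,750.889448
Effective rate = $1,750.889448 ÷ $532,752 = 0.329% of market value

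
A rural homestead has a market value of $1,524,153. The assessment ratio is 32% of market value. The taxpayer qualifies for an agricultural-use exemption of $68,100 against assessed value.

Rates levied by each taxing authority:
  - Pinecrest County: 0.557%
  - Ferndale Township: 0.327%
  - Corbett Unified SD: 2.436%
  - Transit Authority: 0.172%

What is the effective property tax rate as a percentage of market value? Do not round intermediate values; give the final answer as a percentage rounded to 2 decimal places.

Assessed value = $1,524,153 × 0.32 = $487,728.96
Taxable value = $487,728.96 − $68,100 = $419,628.96
Pinecrest County: $419,628.96 × 0.00557 = $2,337.3333072
Ferndale Township: $419,628.96 × 0.00327 = $1,372.1866992
Corbett Unified SD: $419,628.96 × 0.02436 = $10,222.1614656
Transit Authority: $419,628.96 × 0.00172 = $721.7618112
Total tax = $14,653.4432832
Effective rate = $14,653.4432832 ÷ $1,524,153 = 0.96% of market value

0.96%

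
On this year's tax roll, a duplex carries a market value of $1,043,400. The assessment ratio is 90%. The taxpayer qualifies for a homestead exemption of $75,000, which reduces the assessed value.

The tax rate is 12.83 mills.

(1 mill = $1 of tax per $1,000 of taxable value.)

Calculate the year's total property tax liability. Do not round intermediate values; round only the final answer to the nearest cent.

Assessed value = $1,043,400 × 0.9 = $939,060
Taxable value = $939,060 − $75,000 = $864,060
Tax = $864,060 × 0.01283 = $11,085.8898

$11,085.89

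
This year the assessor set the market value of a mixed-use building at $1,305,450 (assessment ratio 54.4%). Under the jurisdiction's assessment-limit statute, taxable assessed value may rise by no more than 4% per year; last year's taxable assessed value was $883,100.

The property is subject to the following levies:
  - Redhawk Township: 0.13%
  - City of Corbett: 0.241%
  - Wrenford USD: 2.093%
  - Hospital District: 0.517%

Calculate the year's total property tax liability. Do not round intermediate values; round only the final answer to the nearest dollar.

Uncapped assessed value = $1,305,450 × 0.544 = $710,164.8
Cap limit = $883,100 × 1.04 = $918,424
Taxable assessed value = min($710,164.8, $918,424) = $710,164.8 (cap does not bind)
Redhawk Township: $710,164.8 × 0.0013 = $923.21424
City of Corbett: $710,164.8 × 0.00241 = $1,711.497168
Wrenford USD: $710,164.8 × 0.02093 = $14,863.749264
Hospital District: $710,164.8 × 0.00517 = $3,671.552016
Total = $21,170.012688

$21,170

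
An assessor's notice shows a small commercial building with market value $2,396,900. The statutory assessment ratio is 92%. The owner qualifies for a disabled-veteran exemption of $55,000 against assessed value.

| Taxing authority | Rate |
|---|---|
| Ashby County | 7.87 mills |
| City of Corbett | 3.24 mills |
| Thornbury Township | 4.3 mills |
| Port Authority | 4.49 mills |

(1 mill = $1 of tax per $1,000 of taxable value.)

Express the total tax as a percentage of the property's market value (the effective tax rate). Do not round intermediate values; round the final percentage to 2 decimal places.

1.79%

Assessed value = $2,396,900 × 0.92 = $2,205,148
Taxable value = $2,205,148 − $55,000 = $2,150,148
Ashby County: $2,150,148 × 0.00787 = $16,921.66476
City of Corbett: $2,150,148 × 0.00324 = $6,966.47952
Thornbury Township: $2,150,148 × 0.0043 = $9,245.6364
Port Authority: $2,150,148 × 0.00449 = $9,654.16452
Total tax = $42,787.9452
Effective rate = $42,787.9452 ÷ $2,396,900 = 1.79% of market value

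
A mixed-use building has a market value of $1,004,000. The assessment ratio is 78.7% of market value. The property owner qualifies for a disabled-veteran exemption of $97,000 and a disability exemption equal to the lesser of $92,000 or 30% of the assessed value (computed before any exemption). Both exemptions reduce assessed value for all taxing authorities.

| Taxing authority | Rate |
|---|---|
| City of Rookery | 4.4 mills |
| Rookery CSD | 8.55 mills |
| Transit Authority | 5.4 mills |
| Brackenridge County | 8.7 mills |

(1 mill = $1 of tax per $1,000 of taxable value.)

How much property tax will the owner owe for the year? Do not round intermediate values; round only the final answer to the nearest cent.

$16,261.05

Assessed value = $1,004,000 × 0.787 = $790,148
Disability exemption = min($92,000, 30% × $790,148) = min($92,000, $237,044.4) = $92,000 (dollar cap binds)
Taxable value = $790,148 − $97,000 − $92,000 = $601,148
City of Rookery: $601,148 × 0.0044 = $2,645.0512
Rookery CSD: $601,148 × 0.00855 = $5,139.8154
Transit Authority: $601,148 × 0.0054 = $3,246.1992
Brackenridge County: $601,148 × 0.0087 = $5,229.9876
Total = $16,261.0534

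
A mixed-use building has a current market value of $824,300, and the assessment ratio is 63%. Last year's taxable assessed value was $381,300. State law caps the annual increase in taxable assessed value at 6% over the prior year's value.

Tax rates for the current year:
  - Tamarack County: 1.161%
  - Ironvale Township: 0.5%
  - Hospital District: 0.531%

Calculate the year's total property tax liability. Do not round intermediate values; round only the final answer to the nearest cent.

Uncapped assessed value = $824,300 × 0.63 = $519,309
Cap limit = $381,300 × 1.06 = $404,178
Taxable assessed value = min($519,309, $404,178) = $404,178 (cap binds)
Tamarack County: $404,178 × 0.01161 = $4,692.50658
Ironvale Township: $404,178 × 0.005 = $2,020.89
Hospital District: $404,178 × 0.00531 = $2,146.18518
Total = $8,859.58176

$8,859.58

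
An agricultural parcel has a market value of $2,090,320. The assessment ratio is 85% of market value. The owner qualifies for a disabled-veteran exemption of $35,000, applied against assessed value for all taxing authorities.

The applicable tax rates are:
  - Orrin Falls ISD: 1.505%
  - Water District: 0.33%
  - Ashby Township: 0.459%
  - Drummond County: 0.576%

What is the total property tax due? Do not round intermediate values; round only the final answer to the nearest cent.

Assessed value = $2,090,320 × 0.85 = $1,776,772
Taxable value = $1,776,772 − $35,000 = $1,741,772
Orrin Falls ISD: $1,741,772 × 0.01505 = $26,213.6686
Water District: $1,741,772 × 0.0033 = $5,747.8476
Ashby Township: $1,741,772 × 0.00459 = $7,994.73348
Drummond County: $1,741,772 × 0.00576 = $10,032.60672
Total = $26,213.6686 + $5,747.8476 + $7,994.73348 + $10,032.60672 = $49,988.8564

$49,988.86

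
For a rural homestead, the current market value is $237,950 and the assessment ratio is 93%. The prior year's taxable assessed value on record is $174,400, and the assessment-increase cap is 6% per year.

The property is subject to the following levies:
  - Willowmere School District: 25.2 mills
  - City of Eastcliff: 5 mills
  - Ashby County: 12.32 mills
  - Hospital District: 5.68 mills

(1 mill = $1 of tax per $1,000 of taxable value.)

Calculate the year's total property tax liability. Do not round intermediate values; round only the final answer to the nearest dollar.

$8,910

Uncapped assessed value = $237,950 × 0.93 = $221,293.5
Cap limit = $174,400 × 1.06 = $184,864
Taxable assessed value = min($221,293.5, $184,864) = $184,864 (cap binds)
Willowmere School District: $184,864 × 0.0252 = $4,658.5728
City of Eastcliff: $184,864 × 0.005 = $924.32
Ashby County: $184,864 × 0.01232 = $2,277.52448
Hospital District: $184,864 × 0.00568 = $1,050.02752
Total = $8,910.4448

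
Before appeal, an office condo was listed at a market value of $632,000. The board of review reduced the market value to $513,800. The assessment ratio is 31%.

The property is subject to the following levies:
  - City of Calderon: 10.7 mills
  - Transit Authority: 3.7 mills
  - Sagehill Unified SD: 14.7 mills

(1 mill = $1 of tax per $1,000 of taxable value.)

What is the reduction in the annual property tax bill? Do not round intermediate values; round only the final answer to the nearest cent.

$1,066.28

Old assessed value = $632,000 × 0.31 = $195,920
New assessed value = $513,800 × 0.31 = $159,278
Combined rate = 0.0107 + 0.0037 + 0.0147 = 0.0291
Old tax = $195,920 × 0.0291 = $5,701.272
New tax = $159,278 × 0.0291 = $4,634.9898
Reduction = $5,701.272 − $4,634.9898 = $1,066.2822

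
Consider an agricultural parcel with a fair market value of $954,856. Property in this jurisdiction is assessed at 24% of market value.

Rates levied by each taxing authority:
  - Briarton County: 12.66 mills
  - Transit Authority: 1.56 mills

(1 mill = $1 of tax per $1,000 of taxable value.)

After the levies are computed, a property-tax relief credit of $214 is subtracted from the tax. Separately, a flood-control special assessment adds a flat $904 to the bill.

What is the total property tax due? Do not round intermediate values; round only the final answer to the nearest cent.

$3,948.73

Assessed value = $954,856 × 0.24 = $229,165.44
Briarton County: $229,165.44 × 0.01266 = $2,901.2344704
Transit Authority: $229,165.44 × 0.00156 = $357.4980864
Levies subtotal = $3,258.7325568
After credit = $3,258.7325568 − $214 = $3,044.7325568
Total = $3,044.7325568 + $904 = $3,948.7325568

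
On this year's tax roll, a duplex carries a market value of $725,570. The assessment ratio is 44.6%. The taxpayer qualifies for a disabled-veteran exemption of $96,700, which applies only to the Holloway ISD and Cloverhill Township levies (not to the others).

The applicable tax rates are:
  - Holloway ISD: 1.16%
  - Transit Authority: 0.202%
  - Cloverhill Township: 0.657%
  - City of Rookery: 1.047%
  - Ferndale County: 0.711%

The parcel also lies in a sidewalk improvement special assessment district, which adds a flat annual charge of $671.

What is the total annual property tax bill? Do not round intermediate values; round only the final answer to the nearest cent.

$11,136.49

Assessed value = $725,570 × 0.446 = $323,604.22
Holloway ISD: ($323,604.22 − $96,700) × 0.0116 = $226,904.22 × 0.0116 = $2,632.088952
Transit Authority: $323,604.22 × 0.00202 = $653.6805244
Cloverhill Township: ($323,604.22 − $96,700) × 0.00657 = $226,904.22 × 0.00657 = $1,490.7607254
City of Rookery: $323,604.22 × 0.01047 = $3,388.1361834
Ferndale County: $323,604.22 × 0.00711 = $2,300.8260042
Levies subtotal = $10,465.4923894
Total = $10,465.4923894 + $671 = $11,136.4923894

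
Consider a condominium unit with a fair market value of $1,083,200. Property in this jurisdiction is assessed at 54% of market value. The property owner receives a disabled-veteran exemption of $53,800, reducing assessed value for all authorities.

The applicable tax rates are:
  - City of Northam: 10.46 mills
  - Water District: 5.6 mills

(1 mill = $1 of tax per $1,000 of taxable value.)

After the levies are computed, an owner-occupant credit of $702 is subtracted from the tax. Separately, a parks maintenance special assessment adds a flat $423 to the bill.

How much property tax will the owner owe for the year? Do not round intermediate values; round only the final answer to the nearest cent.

Assessed value = $1,083,200 × 0.54 = $584,928
Taxable value = $584,928 − $53,800 = $531,128
City of Northam: $531,128 × 0.01046 = $5,555.59888
Water District: $531,128 × 0.0056 = $2,974.3168
Levies subtotal = $8,529.91568
After credit = $8,529.91568 − $702 = $7,827.91568
Total = $7,827.91568 + $423 = $8,250.91568

$8,250.92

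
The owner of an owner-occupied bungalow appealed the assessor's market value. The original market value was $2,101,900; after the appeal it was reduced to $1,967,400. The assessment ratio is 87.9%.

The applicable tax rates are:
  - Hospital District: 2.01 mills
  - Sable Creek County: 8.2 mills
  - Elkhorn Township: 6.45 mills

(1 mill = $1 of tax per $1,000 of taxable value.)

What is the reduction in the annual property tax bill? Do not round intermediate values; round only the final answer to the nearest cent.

Old assessed value = $2,101,900 × 0.879 = $1,847,570.1
New assessed value = $1,967,400 × 0.879 = $1,729,344.6
Combined rate = 0.00201 + 0.0082 + 0.00645 = 0.01666
Old tax = $1,847,570.1 × 0.01666 = $30,780.517866
New tax = $1,729,344.6 × 0.01666 = $28,810.881036
Reduction = $30,780.517866 − $28,810.881036 = $1,969.63683

$1,969.64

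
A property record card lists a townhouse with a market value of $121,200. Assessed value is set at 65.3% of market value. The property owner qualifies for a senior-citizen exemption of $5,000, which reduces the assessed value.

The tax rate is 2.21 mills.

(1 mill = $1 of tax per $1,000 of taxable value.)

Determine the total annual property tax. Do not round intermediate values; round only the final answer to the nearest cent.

Assessed value = $121,200 × 0.653 = $79,143.6
Taxable value = $79,143.6 − $5,000 = $74,143.6
Tax = $74,143.6 × 0.00221 = $163.857356

$163.86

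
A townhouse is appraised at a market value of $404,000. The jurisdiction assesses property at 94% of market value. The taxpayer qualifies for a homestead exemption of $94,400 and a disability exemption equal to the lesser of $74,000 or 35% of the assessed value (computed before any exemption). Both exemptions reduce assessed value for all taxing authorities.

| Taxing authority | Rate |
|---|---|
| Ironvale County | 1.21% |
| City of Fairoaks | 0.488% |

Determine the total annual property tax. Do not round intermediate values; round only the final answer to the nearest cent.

Assessed value = $404,000 × 0.94 = $379,760
Disability exemption = min($74,000, 35% × $379,760) = min($74,000, $132,916) = $74,000 (dollar cap binds)
Taxable value = $379,760 − $94,400 − $74,000 = $211,360
Ironvale County: $211,360 × 0.0121 = $2,557.456
City of Fairoaks: $211,360 × 0.00488 = $1,031.4368
Total = $3,588.8928

$3,588.89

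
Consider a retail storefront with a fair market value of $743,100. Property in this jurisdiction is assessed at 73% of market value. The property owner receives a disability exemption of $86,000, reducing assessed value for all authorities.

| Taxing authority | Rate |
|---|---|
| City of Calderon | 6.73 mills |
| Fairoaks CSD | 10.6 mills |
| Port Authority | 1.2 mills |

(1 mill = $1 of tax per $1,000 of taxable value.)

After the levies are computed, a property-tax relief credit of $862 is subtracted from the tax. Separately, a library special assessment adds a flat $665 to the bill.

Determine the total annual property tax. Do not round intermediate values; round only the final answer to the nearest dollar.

Assessed value = $743,100 × 0.73 = $542,463
Taxable value = $542,463 − $86,000 = $456,463
City of Calderon: $456,463 × 0.00673 = $3,071.99599
Fairoaks CSD: $456,463 × 0.0106 = $4,838.5078
Port Authority: $456,463 × 0.0012 = $547.7556
Levies subtotal = $8,458.25939
After credit = $8,458.25939 − $862 = $7,596.25939
Total = $7,596.25939 + $665 = $8,261.25939

$8,261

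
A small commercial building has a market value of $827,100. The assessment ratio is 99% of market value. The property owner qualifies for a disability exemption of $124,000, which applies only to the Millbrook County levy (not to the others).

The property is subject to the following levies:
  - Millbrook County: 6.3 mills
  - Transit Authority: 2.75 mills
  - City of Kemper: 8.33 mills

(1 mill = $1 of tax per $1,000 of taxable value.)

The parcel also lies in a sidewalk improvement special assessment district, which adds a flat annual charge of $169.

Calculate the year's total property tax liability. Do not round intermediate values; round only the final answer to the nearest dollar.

Assessed value = $827,100 × 0.99 = $818,829
Millbrook County: ($818,829 − $124,000) × 0.0063 = $694,829 × 0.0063 = $4,377.4227
Transit Authority: $818,829 × 0.00275 = $2,251.77975
City of Kemper: $818,829 × 0.00833 = $6,820.84557
Levies subtotal = $13,450.04802
Total = $13,450.04802 + $169 = $13,619.04802

$13,619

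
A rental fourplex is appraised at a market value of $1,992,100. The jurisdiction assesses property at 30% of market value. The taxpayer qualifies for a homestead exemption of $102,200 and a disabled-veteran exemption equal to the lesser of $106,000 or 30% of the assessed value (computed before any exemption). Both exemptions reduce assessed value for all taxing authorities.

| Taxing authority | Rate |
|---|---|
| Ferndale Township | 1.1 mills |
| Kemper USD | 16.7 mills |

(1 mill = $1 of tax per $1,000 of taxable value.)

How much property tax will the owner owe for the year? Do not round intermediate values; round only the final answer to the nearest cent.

Assessed value = $1,992,100 × 0.3 = $597,630
Disabled-veteran exemption = min($106,000, 30% × $597,630) = min($106,000, $179,289) = $106,000 (dollar cap binds)
Taxable value = $597,630 − $102,200 − $106,000 = $389,430
Ferndale Township: $389,430 × 0.0011 = $428.373
Kemper USD: $389,430 × 0.0167 = $6,503.481
Total = $6,931.854

$6,931.85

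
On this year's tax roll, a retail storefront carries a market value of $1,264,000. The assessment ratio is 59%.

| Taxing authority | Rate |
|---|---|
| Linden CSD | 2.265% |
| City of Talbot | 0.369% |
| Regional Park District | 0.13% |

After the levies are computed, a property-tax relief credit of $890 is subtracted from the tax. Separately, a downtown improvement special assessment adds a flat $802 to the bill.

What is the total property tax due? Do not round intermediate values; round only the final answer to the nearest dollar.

Assessed value = $1,264,000 × 0.59 = $745,760
Linden CSD: $745,760 × 0.02265 = $16,891.464
City of Talbot: $745,760 × 0.00369 = $2,751.8544
Regional Park District: $745,760 × 0.0013 = $969.488
Levies subtotal = $20,612.8064
After credit = $20,612.8064 − $890 = $19,722.8064
Total = $19,722.8064 + $802 = $20,524.8064

$20,525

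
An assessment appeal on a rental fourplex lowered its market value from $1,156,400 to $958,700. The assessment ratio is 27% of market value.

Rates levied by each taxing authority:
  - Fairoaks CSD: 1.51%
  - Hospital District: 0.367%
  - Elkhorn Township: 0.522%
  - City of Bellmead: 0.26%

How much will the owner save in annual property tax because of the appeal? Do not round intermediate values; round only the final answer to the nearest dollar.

$1,419

Old assessed value = $1,156,400 × 0.27 = $312,228
New assessed value = $958,700 × 0.27 = $258,849
Combined rate = 0.0151 + 0.00367 + 0.00522 + 0.0026 = 0.02659
Old tax = $312,228 × 0.02659 = $8,302.14252
New tax = $258,849 × 0.02659 = $6,882.79491
Reduction = $8,302.14252 − $6,882.79491 = $1,419.34761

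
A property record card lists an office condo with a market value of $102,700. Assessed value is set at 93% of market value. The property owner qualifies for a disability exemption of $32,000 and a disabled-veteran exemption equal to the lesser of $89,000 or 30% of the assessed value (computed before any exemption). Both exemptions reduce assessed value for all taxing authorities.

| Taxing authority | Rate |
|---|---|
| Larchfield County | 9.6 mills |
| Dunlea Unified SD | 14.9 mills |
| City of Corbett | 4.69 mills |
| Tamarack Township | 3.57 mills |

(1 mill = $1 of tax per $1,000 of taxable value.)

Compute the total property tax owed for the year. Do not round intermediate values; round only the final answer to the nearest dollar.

Assessed value = $102,700 × 0.93 = $95,511
Disabled-veteran exemption = min($89,000, 30% × $95,511) = min($89,000, $28,653.3) = $28,653.3 (percentage binds)
Taxable value = $95,511 − $32,000 − $28,653.3 = $34,857.7
Larchfield County: $34,857.7 × 0.0096 = $334.63392
Dunlea Unified SD: $34,857.7 × 0.0149 = $519.37973
City of Corbett: $34,857.7 × 0.00469 = $163.482613
Tamarack Township: $34,857.7 × 0.00357 = $124.441989
Total = $1,141.938252

$1,142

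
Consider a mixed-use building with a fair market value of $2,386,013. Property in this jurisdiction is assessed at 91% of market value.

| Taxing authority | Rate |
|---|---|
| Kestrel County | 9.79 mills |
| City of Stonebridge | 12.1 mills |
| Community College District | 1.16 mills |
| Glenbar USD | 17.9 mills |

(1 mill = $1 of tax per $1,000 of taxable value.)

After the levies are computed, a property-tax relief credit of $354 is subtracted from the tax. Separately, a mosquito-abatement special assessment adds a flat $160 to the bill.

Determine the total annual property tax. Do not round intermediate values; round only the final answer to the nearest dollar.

Assessed value = $2,386,013 × 0.91 = $2,171,271.83
Kestrel County: $2,171,271.83 × 0.00979 = $21,256.7512157
City of Stonebridge: $2,171,271.83 × 0.0121 = $26,272.389143
Community College District: $2,171,271.83 × 0.00116 = $2,518.6753228
Glenbar USD: $2,171,271.83 × 0.0179 = $38,865.765757
Levies subtotal = $88,913.5814385
After credit = $88,913.5814385 − $354 = $88,559.5814385
Total = $88,559.5814385 + $160 = $88,719.5814385

$88,720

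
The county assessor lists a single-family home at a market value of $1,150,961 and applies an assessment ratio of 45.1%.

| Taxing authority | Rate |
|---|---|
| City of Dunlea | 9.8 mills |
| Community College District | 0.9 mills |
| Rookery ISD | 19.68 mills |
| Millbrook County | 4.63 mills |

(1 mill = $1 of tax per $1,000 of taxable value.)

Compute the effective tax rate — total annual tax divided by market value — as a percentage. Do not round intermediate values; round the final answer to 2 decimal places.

Assessed value = $1,150,961 × 0.451 = $519,083.411
City of Dunlea: $519,083.411 × 0.0098 = $5,087.0174278
Community College District: $519,083.411 × 0.0009 = $467.1750699
Rookery ISD: $519,083.411 × 0.01968 = $10,215.56152848
Millbrook County: $519,083.411 × 0.00463 = $2,403.35619293
Total tax = $18,173.11021911
Effective rate = $18,173.11021911 ÷ $1,150,961 = 1.58% of market value

1.58%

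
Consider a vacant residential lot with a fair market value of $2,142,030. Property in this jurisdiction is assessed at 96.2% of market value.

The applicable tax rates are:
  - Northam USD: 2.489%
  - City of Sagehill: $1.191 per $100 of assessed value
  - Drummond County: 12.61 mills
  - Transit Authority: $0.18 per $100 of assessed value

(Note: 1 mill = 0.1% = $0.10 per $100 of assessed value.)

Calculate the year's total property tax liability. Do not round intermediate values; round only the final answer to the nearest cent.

$105,525.01

Assessed value = $2,142,030 × 0.962 = $2,060,632.86
Northam USD: $2,060,632.86 × 0.02489 = $51,289.1518854
City of Sagehill: $2,060,632.86 × 0.01191 = $24,542.1373626
Drummond County: $2,060,632.86 × 0.01261 = $25,984.5803646
Transit Authority: $2,060,632.86 × 0.0018 = $3,709.139148
Total = $105,525.0087606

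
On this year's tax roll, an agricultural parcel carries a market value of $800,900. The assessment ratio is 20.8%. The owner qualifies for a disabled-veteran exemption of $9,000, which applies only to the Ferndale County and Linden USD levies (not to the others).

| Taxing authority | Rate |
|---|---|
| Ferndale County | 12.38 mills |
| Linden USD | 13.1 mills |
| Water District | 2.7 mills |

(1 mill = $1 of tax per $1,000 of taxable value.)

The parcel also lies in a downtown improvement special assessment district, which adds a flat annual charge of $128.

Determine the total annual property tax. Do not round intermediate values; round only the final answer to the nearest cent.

Assessed value = $800,900 × 0.208 = $166,587.2
Ferndale County: ($166,587.2 − $9,000) × 0.01238 = $157,587.2 × 0.01238 = $1,950.929536
Linden USD: ($166,587.2 − $9,000) × 0.0131 = $157,587.2 × 0.0131 = $2,064.39232
Water District: $166,587.2 × 0.0027 = $449.78544
Levies subtotal = $4,465.107296
Total = $4,465.107296 + $128 = $4,593.107296

$4,593.11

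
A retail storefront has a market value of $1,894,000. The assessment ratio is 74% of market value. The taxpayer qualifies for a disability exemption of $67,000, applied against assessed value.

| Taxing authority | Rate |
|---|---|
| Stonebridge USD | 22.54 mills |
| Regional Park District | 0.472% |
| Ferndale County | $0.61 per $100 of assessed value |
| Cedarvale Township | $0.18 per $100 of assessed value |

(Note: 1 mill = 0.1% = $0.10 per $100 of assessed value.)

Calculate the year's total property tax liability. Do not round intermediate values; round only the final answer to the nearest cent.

$46,923.13

Assessed value = $1,894,000 × 0.74 = $1,401,560
Taxable value = $1,401,560 − $67,000 = $1,334,560
Stonebridge USD: $1,334,560 × 0.02254 = $30,080.9824
Regional Park District: $1,334,560 × 0.00472 = $6,299.1232
Ferndale County: $1,334,560 × 0.0061 = $8,140.816
Cedarvale Township: $1,334,560 × 0.0018 = $2,402.208
Total = $46,923.1296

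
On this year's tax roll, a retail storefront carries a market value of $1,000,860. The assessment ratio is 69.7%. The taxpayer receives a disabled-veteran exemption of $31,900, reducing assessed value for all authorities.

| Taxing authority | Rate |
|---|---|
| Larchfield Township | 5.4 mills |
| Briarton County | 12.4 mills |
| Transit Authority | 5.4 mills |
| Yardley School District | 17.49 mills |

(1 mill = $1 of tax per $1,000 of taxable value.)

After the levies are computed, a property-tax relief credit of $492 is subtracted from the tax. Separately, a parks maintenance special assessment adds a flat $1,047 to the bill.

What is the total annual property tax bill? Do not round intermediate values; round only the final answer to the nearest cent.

Assessed value = $1,000,860 × 0.697 = $697,599.42
Taxable value = $697,599.42 − $31,900 = $665,699.42
Larchfield Township: $665,699.42 × 0.0054 = $3,594.776868
Briarton County: $665,699.42 × 0.0124 = $8,254.672808
Transit Authority: $665,699.42 × 0.0054 = $3,594.776868
Yardley School District: $665,699.42 × 0.01749 = $11,643.0828558
Levies subtotal = $27,087.3093998
After credit = $27,087.3093998 − $492 = $26,595.3093998
Total = $26,595.3093998 + $1,047 = $27,642.3093998

$27,642.31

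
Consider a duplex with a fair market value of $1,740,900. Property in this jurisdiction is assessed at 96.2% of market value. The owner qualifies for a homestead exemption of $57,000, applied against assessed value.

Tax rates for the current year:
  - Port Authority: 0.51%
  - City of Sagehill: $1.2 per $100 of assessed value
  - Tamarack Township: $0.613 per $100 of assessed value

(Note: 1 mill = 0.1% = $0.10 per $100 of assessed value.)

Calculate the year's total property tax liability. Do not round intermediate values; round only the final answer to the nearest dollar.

Assessed value = $1,740,900 × 0.962 = $1,674,745.8
Taxable value = $1,674,745.8 − $57,000 = $1,617,745.8
Port Authority: $1,617,745.8 × 0.0051 = $8,250.50358
City of Sagehill: $1,617,745.8 × 0.012 = $19,412.9496
Tamarack Township: $1,617,745.8 × 0.00613 = $9,916.781754
Total = $37,580.234934

$37,580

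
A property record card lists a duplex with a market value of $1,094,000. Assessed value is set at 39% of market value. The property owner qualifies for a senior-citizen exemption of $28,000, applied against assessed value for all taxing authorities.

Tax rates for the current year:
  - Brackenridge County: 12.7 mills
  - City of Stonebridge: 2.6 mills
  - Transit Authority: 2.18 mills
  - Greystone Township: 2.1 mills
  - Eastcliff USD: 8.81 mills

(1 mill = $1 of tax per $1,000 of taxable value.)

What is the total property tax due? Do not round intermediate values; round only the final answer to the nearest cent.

Assessed value = $1,094,000 × 0.39 = $426,660
Taxable value = $426,660 − $28,000 = $398,660
Brackenridge County: $398,660 × 0.0127 = $5,062.982
City of Stonebridge: $398,660 × 0.0026 = $1,036.516
Transit Authority: $398,660 × 0.00218 = $869.0788
Greystone Township: $398,660 × 0.0021 = $837.186
Eastcliff USD: $398,660 × 0.00881 = $3,512.1946
Total = $5,062.982 + $1,036.516 + $869.0788 + $837.186 + $3,512.1946 = $11,317.9574

$11,317.96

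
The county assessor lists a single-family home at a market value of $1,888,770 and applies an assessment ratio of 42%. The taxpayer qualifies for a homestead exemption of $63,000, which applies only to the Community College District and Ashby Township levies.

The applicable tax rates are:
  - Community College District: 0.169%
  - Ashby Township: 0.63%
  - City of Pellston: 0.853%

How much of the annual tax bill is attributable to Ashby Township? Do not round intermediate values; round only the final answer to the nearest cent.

$4,600.79

Assessed value = $1,888,770 × 0.42 = $793,283.4
Ashby Township taxable value = $793,283.4 − $63,000 = $730,283.4
Ashby Township levy = $730,283.4 × 0.0063 = $4,600.78542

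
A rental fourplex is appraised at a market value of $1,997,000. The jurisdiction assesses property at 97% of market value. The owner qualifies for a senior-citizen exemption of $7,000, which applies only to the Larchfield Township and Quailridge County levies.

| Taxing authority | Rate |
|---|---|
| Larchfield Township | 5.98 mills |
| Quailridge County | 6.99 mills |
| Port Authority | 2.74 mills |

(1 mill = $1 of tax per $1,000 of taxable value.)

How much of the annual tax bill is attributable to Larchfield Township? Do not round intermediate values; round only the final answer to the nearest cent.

$11,541.94

Assessed value = $1,997,000 × 0.97 = $1,937,090
Larchfield Township taxable value = $1,937,090 − $7,000 = $1,930,090
Larchfield Township levy = $1,930,090 × 0.00598 = $11,541.9382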